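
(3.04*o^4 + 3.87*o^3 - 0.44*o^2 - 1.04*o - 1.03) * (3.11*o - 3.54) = 9.4544*o^5 + 1.2741*o^4 - 15.0682*o^3 - 1.6768*o^2 + 0.4783*o + 3.6462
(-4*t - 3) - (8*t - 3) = -12*t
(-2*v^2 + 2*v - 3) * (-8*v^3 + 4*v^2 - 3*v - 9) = 16*v^5 - 24*v^4 + 38*v^3 - 9*v + 27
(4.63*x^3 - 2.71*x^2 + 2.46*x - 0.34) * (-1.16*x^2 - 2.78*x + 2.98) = -5.3708*x^5 - 9.7278*x^4 + 18.4776*x^3 - 14.5202*x^2 + 8.276*x - 1.0132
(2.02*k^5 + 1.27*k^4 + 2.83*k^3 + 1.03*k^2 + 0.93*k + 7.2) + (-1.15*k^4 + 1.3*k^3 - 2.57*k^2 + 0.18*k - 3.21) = 2.02*k^5 + 0.12*k^4 + 4.13*k^3 - 1.54*k^2 + 1.11*k + 3.99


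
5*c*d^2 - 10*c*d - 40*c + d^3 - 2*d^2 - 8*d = (5*c + d)*(d - 4)*(d + 2)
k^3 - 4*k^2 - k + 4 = (k - 4)*(k - 1)*(k + 1)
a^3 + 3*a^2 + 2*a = a*(a + 1)*(a + 2)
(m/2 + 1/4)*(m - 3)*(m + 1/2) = m^3/2 - m^2 - 11*m/8 - 3/8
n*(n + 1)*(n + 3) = n^3 + 4*n^2 + 3*n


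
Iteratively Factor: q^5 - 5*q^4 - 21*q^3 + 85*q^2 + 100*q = (q + 1)*(q^4 - 6*q^3 - 15*q^2 + 100*q) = (q + 1)*(q + 4)*(q^3 - 10*q^2 + 25*q) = q*(q + 1)*(q + 4)*(q^2 - 10*q + 25) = q*(q - 5)*(q + 1)*(q + 4)*(q - 5)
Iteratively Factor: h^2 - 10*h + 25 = (h - 5)*(h - 5)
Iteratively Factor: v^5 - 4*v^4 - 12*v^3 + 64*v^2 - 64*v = (v - 2)*(v^4 - 2*v^3 - 16*v^2 + 32*v) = (v - 4)*(v - 2)*(v^3 + 2*v^2 - 8*v) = (v - 4)*(v - 2)*(v + 4)*(v^2 - 2*v) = v*(v - 4)*(v - 2)*(v + 4)*(v - 2)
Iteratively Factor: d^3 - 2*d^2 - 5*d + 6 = (d + 2)*(d^2 - 4*d + 3) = (d - 1)*(d + 2)*(d - 3)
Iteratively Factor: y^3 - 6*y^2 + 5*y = (y - 5)*(y^2 - y) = (y - 5)*(y - 1)*(y)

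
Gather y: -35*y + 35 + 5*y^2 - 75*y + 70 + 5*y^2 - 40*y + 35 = 10*y^2 - 150*y + 140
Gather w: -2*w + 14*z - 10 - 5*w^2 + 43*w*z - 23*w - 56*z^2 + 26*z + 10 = -5*w^2 + w*(43*z - 25) - 56*z^2 + 40*z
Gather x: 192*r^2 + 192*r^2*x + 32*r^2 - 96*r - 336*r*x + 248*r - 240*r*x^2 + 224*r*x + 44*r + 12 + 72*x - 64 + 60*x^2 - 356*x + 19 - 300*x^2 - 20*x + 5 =224*r^2 + 196*r + x^2*(-240*r - 240) + x*(192*r^2 - 112*r - 304) - 28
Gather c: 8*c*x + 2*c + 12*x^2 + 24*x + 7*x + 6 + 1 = c*(8*x + 2) + 12*x^2 + 31*x + 7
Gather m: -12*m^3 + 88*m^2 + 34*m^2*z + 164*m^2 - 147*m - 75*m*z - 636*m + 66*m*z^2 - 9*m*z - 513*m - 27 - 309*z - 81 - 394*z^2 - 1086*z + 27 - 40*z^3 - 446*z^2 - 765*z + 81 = -12*m^3 + m^2*(34*z + 252) + m*(66*z^2 - 84*z - 1296) - 40*z^3 - 840*z^2 - 2160*z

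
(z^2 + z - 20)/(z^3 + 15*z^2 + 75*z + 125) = (z - 4)/(z^2 + 10*z + 25)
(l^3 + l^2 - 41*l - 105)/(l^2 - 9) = (l^2 - 2*l - 35)/(l - 3)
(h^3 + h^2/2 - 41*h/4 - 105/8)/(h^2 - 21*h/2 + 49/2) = (h^2 + 4*h + 15/4)/(h - 7)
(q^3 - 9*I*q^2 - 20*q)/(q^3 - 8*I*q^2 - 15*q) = (q - 4*I)/(q - 3*I)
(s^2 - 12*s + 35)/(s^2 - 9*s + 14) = (s - 5)/(s - 2)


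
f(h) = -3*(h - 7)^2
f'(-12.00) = 114.00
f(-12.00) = -1083.00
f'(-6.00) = 78.00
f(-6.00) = -507.00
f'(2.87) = 24.78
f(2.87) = -51.17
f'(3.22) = 22.68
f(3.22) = -42.87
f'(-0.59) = 45.54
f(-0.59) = -172.82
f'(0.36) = 39.84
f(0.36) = -132.27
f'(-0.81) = 46.86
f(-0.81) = -182.99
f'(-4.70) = 70.20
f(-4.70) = -410.67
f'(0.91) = 36.54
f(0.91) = -111.26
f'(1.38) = 33.72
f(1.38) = -94.75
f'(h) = 42 - 6*h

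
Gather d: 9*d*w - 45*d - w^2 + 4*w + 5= d*(9*w - 45) - w^2 + 4*w + 5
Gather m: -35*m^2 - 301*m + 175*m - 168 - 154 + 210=-35*m^2 - 126*m - 112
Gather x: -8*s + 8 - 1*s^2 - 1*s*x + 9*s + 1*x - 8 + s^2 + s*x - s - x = 0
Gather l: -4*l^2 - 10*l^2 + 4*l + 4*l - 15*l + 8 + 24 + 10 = -14*l^2 - 7*l + 42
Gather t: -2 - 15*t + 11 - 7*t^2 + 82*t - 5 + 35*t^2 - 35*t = 28*t^2 + 32*t + 4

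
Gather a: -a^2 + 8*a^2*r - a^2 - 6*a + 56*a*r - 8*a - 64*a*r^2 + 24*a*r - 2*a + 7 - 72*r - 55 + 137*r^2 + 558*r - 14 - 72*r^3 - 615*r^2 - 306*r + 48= a^2*(8*r - 2) + a*(-64*r^2 + 80*r - 16) - 72*r^3 - 478*r^2 + 180*r - 14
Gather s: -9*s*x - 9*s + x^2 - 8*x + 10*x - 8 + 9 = s*(-9*x - 9) + x^2 + 2*x + 1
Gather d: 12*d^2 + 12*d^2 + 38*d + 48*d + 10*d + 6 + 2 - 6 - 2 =24*d^2 + 96*d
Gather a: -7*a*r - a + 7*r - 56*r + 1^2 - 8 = a*(-7*r - 1) - 49*r - 7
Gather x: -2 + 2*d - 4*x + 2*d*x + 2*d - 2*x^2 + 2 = 4*d - 2*x^2 + x*(2*d - 4)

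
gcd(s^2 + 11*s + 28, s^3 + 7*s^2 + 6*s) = 1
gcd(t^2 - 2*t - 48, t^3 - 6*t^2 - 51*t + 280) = t - 8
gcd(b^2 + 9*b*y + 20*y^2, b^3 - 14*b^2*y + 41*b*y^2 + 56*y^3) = 1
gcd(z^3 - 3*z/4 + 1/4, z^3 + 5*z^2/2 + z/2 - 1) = z^2 + z/2 - 1/2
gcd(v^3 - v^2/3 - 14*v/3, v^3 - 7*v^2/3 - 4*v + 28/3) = v^2 - v/3 - 14/3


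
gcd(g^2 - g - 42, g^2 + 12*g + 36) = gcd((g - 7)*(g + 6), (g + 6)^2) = g + 6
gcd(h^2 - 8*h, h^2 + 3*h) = h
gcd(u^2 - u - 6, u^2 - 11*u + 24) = u - 3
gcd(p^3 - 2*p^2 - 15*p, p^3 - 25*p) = p^2 - 5*p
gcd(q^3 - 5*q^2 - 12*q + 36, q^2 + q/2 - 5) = q - 2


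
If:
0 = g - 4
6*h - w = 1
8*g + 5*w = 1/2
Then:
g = 4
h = -53/60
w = -63/10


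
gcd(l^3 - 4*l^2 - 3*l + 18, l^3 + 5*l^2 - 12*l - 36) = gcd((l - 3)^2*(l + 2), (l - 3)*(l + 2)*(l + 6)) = l^2 - l - 6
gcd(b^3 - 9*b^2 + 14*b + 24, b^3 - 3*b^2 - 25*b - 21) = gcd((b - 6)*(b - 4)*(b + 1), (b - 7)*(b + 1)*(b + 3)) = b + 1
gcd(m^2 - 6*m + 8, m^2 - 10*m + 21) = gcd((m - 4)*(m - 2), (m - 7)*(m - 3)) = 1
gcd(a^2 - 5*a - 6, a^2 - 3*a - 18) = a - 6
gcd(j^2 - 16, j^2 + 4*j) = j + 4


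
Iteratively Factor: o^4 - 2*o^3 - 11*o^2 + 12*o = (o - 1)*(o^3 - o^2 - 12*o) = (o - 1)*(o + 3)*(o^2 - 4*o) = (o - 4)*(o - 1)*(o + 3)*(o)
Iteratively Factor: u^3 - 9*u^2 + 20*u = (u)*(u^2 - 9*u + 20) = u*(u - 5)*(u - 4)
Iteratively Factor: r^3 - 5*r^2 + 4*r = (r - 1)*(r^2 - 4*r) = r*(r - 1)*(r - 4)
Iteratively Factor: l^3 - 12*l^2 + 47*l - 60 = (l - 3)*(l^2 - 9*l + 20) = (l - 4)*(l - 3)*(l - 5)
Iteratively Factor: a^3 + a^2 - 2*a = (a + 2)*(a^2 - a) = (a - 1)*(a + 2)*(a)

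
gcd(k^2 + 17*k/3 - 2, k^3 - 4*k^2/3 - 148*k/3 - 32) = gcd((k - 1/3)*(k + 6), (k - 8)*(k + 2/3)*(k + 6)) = k + 6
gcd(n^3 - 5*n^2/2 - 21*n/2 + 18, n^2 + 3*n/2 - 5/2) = 1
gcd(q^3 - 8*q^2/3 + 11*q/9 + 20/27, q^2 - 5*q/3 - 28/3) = 1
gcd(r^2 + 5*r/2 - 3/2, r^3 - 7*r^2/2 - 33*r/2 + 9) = r^2 + 5*r/2 - 3/2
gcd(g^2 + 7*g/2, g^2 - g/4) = g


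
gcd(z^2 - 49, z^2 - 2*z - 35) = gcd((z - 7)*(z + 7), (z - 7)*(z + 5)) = z - 7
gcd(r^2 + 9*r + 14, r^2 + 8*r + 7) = r + 7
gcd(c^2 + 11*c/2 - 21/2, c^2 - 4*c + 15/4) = c - 3/2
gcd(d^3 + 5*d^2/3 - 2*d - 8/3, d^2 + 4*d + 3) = d + 1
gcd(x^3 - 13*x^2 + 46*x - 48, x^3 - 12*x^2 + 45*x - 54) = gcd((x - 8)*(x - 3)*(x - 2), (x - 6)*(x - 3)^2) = x - 3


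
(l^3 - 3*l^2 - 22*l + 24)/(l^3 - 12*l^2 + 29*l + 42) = (l^2 + 3*l - 4)/(l^2 - 6*l - 7)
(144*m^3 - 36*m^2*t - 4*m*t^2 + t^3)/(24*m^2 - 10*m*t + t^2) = 6*m + t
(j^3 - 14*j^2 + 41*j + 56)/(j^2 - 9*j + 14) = (j^2 - 7*j - 8)/(j - 2)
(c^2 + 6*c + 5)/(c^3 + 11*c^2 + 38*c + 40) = (c + 1)/(c^2 + 6*c + 8)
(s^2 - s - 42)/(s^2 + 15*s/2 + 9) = 2*(s - 7)/(2*s + 3)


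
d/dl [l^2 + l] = 2*l + 1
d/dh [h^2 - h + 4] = 2*h - 1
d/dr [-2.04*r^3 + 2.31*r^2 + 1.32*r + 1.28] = -6.12*r^2 + 4.62*r + 1.32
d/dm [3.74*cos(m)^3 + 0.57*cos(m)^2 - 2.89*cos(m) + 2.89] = (-11.22*cos(m)^2 - 1.14*cos(m) + 2.89)*sin(m)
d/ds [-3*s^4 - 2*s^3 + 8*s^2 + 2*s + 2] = -12*s^3 - 6*s^2 + 16*s + 2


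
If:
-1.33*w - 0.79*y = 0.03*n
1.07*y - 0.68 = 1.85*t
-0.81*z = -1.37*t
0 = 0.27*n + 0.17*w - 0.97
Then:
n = 0.387815491379739*z + 3.88545065737367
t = 0.591240875912409*z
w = -0.61594225101488*z - 0.465127514652305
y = 1.02223889760557*z + 0.635514018691589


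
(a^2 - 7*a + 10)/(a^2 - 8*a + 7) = (a^2 - 7*a + 10)/(a^2 - 8*a + 7)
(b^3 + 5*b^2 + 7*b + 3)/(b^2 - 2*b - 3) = (b^2 + 4*b + 3)/(b - 3)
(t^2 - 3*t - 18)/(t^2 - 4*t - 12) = (t + 3)/(t + 2)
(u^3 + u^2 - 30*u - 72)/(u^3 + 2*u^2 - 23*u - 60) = (u - 6)/(u - 5)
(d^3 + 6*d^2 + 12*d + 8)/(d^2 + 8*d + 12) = (d^2 + 4*d + 4)/(d + 6)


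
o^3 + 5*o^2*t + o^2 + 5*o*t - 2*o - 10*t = (o - 1)*(o + 2)*(o + 5*t)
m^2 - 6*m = m*(m - 6)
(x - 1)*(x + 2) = x^2 + x - 2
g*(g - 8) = g^2 - 8*g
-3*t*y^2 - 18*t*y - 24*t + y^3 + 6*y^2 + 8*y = (-3*t + y)*(y + 2)*(y + 4)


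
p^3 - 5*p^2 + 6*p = p*(p - 3)*(p - 2)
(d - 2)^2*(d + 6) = d^3 + 2*d^2 - 20*d + 24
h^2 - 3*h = h*(h - 3)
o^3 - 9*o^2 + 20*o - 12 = (o - 6)*(o - 2)*(o - 1)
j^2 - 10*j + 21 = (j - 7)*(j - 3)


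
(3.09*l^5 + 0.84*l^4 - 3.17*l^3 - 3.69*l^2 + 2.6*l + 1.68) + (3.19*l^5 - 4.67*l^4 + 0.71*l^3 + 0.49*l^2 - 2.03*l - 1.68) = 6.28*l^5 - 3.83*l^4 - 2.46*l^3 - 3.2*l^2 + 0.57*l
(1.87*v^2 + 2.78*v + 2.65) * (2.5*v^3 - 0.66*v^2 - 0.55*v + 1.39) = 4.675*v^5 + 5.7158*v^4 + 3.7617*v^3 - 0.6787*v^2 + 2.4067*v + 3.6835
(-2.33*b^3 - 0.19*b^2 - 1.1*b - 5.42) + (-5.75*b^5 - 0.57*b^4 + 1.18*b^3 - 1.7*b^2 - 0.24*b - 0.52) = -5.75*b^5 - 0.57*b^4 - 1.15*b^3 - 1.89*b^2 - 1.34*b - 5.94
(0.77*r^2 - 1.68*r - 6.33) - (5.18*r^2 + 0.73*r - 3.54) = -4.41*r^2 - 2.41*r - 2.79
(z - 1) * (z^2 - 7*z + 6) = z^3 - 8*z^2 + 13*z - 6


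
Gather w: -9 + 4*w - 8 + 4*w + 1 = 8*w - 16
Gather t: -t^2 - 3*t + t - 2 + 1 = -t^2 - 2*t - 1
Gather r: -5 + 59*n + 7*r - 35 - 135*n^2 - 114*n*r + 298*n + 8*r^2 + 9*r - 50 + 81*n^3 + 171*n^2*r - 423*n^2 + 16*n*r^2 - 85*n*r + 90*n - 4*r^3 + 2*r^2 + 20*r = 81*n^3 - 558*n^2 + 447*n - 4*r^3 + r^2*(16*n + 10) + r*(171*n^2 - 199*n + 36) - 90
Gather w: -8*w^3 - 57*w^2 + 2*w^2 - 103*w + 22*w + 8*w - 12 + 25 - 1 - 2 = -8*w^3 - 55*w^2 - 73*w + 10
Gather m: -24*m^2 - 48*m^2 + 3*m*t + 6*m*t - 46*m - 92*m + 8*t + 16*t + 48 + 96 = -72*m^2 + m*(9*t - 138) + 24*t + 144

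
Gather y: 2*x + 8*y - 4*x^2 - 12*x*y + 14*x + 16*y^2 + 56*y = -4*x^2 + 16*x + 16*y^2 + y*(64 - 12*x)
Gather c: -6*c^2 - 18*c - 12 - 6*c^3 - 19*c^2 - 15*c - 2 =-6*c^3 - 25*c^2 - 33*c - 14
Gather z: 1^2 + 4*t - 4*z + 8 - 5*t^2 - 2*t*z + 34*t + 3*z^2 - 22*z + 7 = -5*t^2 + 38*t + 3*z^2 + z*(-2*t - 26) + 16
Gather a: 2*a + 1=2*a + 1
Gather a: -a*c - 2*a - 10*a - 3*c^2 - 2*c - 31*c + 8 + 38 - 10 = a*(-c - 12) - 3*c^2 - 33*c + 36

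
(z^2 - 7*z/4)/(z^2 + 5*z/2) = (4*z - 7)/(2*(2*z + 5))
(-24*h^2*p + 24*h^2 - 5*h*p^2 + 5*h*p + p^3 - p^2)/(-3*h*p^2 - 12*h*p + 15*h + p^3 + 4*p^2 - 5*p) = (-24*h^2 - 5*h*p + p^2)/(-3*h*p - 15*h + p^2 + 5*p)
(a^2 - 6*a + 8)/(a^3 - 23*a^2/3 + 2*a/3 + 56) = 3*(a - 2)/(3*a^2 - 11*a - 42)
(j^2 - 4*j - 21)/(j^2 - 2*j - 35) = (j + 3)/(j + 5)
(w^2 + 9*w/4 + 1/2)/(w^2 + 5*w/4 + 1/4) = (w + 2)/(w + 1)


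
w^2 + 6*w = w*(w + 6)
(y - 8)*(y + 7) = y^2 - y - 56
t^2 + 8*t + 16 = (t + 4)^2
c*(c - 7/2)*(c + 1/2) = c^3 - 3*c^2 - 7*c/4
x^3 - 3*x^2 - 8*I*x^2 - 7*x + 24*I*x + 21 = (x - 3)*(x - 7*I)*(x - I)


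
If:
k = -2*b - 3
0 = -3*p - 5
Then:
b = -k/2 - 3/2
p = -5/3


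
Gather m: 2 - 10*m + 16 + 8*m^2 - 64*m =8*m^2 - 74*m + 18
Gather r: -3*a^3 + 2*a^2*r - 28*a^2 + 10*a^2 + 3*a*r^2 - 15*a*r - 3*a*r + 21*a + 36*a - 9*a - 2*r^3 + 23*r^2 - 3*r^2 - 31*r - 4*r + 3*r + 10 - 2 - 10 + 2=-3*a^3 - 18*a^2 + 48*a - 2*r^3 + r^2*(3*a + 20) + r*(2*a^2 - 18*a - 32)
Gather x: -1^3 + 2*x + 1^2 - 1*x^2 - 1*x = -x^2 + x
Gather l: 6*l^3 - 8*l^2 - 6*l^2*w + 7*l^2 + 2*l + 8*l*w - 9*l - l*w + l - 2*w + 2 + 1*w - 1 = 6*l^3 + l^2*(-6*w - 1) + l*(7*w - 6) - w + 1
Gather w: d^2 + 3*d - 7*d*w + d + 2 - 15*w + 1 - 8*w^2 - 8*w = d^2 + 4*d - 8*w^2 + w*(-7*d - 23) + 3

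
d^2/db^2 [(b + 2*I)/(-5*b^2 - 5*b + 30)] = 2*(-(b + 2*I)*(2*b + 1)^2 + (3*b + 1 + 2*I)*(b^2 + b - 6))/(5*(b^2 + b - 6)^3)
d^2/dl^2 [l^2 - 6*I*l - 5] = 2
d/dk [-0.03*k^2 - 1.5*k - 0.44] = -0.06*k - 1.5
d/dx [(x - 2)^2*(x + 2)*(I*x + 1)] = 4*I*x^3 + x^2*(3 - 6*I) + x*(-4 - 8*I) - 4 + 8*I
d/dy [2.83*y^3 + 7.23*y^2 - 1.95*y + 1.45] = 8.49*y^2 + 14.46*y - 1.95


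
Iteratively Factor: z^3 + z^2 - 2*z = (z - 1)*(z^2 + 2*z) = (z - 1)*(z + 2)*(z)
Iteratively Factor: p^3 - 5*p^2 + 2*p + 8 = (p - 4)*(p^2 - p - 2) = (p - 4)*(p - 2)*(p + 1)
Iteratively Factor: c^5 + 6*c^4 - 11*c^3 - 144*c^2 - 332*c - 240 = (c + 4)*(c^4 + 2*c^3 - 19*c^2 - 68*c - 60) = (c - 5)*(c + 4)*(c^3 + 7*c^2 + 16*c + 12) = (c - 5)*(c + 2)*(c + 4)*(c^2 + 5*c + 6) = (c - 5)*(c + 2)*(c + 3)*(c + 4)*(c + 2)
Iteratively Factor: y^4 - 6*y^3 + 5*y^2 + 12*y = (y)*(y^3 - 6*y^2 + 5*y + 12) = y*(y + 1)*(y^2 - 7*y + 12) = y*(y - 4)*(y + 1)*(y - 3)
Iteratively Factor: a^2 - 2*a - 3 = (a - 3)*(a + 1)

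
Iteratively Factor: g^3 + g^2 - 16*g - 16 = (g - 4)*(g^2 + 5*g + 4) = (g - 4)*(g + 4)*(g + 1)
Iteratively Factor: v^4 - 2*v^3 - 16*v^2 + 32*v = (v - 2)*(v^3 - 16*v) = (v - 2)*(v + 4)*(v^2 - 4*v) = v*(v - 2)*(v + 4)*(v - 4)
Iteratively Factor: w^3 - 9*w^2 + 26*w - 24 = (w - 2)*(w^2 - 7*w + 12) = (w - 4)*(w - 2)*(w - 3)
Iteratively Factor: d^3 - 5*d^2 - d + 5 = (d - 1)*(d^2 - 4*d - 5) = (d - 1)*(d + 1)*(d - 5)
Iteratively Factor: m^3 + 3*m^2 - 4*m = (m)*(m^2 + 3*m - 4) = m*(m - 1)*(m + 4)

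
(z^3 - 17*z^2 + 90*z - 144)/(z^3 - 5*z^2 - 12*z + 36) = (z^2 - 11*z + 24)/(z^2 + z - 6)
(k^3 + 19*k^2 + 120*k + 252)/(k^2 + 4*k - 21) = (k^2 + 12*k + 36)/(k - 3)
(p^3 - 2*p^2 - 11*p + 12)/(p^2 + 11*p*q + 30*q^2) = (p^3 - 2*p^2 - 11*p + 12)/(p^2 + 11*p*q + 30*q^2)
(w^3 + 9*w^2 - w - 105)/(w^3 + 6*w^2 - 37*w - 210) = (w - 3)/(w - 6)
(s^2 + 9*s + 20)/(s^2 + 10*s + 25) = (s + 4)/(s + 5)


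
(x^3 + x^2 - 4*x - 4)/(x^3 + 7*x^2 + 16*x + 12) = (x^2 - x - 2)/(x^2 + 5*x + 6)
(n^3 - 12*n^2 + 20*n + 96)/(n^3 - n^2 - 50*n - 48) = (n^2 - 4*n - 12)/(n^2 + 7*n + 6)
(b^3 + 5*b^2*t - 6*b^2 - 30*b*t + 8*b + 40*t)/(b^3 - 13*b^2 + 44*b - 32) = (b^2 + 5*b*t - 2*b - 10*t)/(b^2 - 9*b + 8)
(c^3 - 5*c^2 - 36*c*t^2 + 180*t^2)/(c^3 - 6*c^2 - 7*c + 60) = (c^2 - 36*t^2)/(c^2 - c - 12)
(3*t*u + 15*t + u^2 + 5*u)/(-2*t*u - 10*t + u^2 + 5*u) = (-3*t - u)/(2*t - u)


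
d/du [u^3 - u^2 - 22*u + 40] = 3*u^2 - 2*u - 22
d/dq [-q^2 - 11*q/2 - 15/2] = -2*q - 11/2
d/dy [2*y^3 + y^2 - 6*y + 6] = 6*y^2 + 2*y - 6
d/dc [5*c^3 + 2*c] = 15*c^2 + 2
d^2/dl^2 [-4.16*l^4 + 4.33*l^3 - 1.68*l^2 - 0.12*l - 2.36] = -49.92*l^2 + 25.98*l - 3.36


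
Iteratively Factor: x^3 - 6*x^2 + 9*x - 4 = (x - 1)*(x^2 - 5*x + 4) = (x - 4)*(x - 1)*(x - 1)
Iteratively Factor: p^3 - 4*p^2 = (p - 4)*(p^2) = p*(p - 4)*(p)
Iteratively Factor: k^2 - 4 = (k + 2)*(k - 2)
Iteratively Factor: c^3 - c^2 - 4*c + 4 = (c + 2)*(c^2 - 3*c + 2) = (c - 2)*(c + 2)*(c - 1)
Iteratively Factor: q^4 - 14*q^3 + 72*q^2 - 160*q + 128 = (q - 4)*(q^3 - 10*q^2 + 32*q - 32) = (q - 4)*(q - 2)*(q^2 - 8*q + 16) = (q - 4)^2*(q - 2)*(q - 4)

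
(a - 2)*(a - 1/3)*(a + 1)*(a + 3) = a^4 + 5*a^3/3 - 17*a^2/3 - 13*a/3 + 2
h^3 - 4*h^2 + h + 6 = (h - 3)*(h - 2)*(h + 1)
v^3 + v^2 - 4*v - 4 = (v - 2)*(v + 1)*(v + 2)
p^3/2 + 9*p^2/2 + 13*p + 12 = (p/2 + 1)*(p + 3)*(p + 4)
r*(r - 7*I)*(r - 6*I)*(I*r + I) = I*r^4 + 13*r^3 + I*r^3 + 13*r^2 - 42*I*r^2 - 42*I*r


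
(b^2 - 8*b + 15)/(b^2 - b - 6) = (b - 5)/(b + 2)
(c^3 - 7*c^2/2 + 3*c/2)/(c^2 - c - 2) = c*(-2*c^2 + 7*c - 3)/(2*(-c^2 + c + 2))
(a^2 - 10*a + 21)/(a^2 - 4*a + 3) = (a - 7)/(a - 1)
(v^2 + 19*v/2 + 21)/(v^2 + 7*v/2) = (v + 6)/v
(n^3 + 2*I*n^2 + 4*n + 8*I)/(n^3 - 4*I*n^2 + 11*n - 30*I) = (n^2 + 4*I*n - 4)/(n^2 - 2*I*n + 15)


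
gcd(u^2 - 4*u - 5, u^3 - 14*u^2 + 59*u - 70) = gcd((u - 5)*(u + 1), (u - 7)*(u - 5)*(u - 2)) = u - 5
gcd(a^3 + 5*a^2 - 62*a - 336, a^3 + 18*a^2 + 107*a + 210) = a^2 + 13*a + 42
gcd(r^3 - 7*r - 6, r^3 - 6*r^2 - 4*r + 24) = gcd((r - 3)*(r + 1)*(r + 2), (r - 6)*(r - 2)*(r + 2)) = r + 2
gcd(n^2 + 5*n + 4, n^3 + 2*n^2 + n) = n + 1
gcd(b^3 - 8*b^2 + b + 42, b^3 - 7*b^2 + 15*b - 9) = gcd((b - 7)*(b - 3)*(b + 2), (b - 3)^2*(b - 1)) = b - 3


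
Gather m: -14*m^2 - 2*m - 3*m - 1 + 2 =-14*m^2 - 5*m + 1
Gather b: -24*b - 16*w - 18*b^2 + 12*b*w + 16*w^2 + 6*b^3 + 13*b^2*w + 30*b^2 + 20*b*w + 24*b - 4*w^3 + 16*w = 6*b^3 + b^2*(13*w + 12) + 32*b*w - 4*w^3 + 16*w^2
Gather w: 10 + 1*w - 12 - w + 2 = 0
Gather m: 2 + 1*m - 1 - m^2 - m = 1 - m^2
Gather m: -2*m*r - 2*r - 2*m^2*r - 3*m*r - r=-2*m^2*r - 5*m*r - 3*r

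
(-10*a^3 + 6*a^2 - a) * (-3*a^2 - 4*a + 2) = 30*a^5 + 22*a^4 - 41*a^3 + 16*a^2 - 2*a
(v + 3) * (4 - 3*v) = -3*v^2 - 5*v + 12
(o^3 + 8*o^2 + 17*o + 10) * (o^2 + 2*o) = o^5 + 10*o^4 + 33*o^3 + 44*o^2 + 20*o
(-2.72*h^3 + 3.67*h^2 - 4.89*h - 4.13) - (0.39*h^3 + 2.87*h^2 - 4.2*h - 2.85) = -3.11*h^3 + 0.8*h^2 - 0.69*h - 1.28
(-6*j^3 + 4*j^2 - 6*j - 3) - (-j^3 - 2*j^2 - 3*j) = -5*j^3 + 6*j^2 - 3*j - 3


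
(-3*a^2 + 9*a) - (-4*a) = -3*a^2 + 13*a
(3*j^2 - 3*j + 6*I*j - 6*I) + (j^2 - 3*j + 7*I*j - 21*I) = 4*j^2 - 6*j + 13*I*j - 27*I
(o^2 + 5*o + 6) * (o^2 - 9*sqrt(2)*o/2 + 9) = o^4 - 9*sqrt(2)*o^3/2 + 5*o^3 - 45*sqrt(2)*o^2/2 + 15*o^2 - 27*sqrt(2)*o + 45*o + 54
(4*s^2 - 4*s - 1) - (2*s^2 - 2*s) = 2*s^2 - 2*s - 1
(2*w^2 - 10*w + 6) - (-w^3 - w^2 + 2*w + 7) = w^3 + 3*w^2 - 12*w - 1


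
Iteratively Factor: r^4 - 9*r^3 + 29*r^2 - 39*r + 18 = (r - 3)*(r^3 - 6*r^2 + 11*r - 6) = (r - 3)*(r - 2)*(r^2 - 4*r + 3) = (r - 3)*(r - 2)*(r - 1)*(r - 3)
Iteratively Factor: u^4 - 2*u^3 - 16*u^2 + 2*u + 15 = (u - 1)*(u^3 - u^2 - 17*u - 15) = (u - 1)*(u + 3)*(u^2 - 4*u - 5) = (u - 1)*(u + 1)*(u + 3)*(u - 5)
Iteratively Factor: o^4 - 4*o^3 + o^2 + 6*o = (o - 3)*(o^3 - o^2 - 2*o) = o*(o - 3)*(o^2 - o - 2) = o*(o - 3)*(o + 1)*(o - 2)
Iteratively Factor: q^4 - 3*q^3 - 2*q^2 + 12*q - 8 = (q - 2)*(q^3 - q^2 - 4*q + 4) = (q - 2)*(q - 1)*(q^2 - 4) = (q - 2)^2*(q - 1)*(q + 2)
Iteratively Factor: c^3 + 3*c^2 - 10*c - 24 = (c + 2)*(c^2 + c - 12) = (c - 3)*(c + 2)*(c + 4)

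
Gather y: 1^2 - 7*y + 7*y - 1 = 0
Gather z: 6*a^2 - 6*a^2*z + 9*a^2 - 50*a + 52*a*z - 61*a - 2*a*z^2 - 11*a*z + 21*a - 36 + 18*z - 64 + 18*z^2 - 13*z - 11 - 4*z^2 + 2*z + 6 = 15*a^2 - 90*a + z^2*(14 - 2*a) + z*(-6*a^2 + 41*a + 7) - 105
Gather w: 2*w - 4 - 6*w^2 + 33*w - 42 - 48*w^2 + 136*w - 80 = -54*w^2 + 171*w - 126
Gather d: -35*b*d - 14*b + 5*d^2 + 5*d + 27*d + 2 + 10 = -14*b + 5*d^2 + d*(32 - 35*b) + 12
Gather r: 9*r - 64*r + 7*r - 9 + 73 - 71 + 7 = -48*r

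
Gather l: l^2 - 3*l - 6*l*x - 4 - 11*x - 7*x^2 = l^2 + l*(-6*x - 3) - 7*x^2 - 11*x - 4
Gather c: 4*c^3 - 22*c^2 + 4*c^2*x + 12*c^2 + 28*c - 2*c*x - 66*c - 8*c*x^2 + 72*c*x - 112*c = 4*c^3 + c^2*(4*x - 10) + c*(-8*x^2 + 70*x - 150)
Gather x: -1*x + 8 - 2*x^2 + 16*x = -2*x^2 + 15*x + 8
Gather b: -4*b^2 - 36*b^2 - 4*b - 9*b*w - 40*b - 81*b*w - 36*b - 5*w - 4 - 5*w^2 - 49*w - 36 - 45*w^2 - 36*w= -40*b^2 + b*(-90*w - 80) - 50*w^2 - 90*w - 40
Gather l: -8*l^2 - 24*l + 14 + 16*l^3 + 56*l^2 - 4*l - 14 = 16*l^3 + 48*l^2 - 28*l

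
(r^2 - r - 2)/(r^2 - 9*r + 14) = (r + 1)/(r - 7)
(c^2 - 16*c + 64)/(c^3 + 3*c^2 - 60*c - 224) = (c - 8)/(c^2 + 11*c + 28)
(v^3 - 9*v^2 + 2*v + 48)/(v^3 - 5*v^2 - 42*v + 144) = (v + 2)/(v + 6)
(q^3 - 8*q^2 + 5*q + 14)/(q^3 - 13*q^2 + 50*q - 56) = (q + 1)/(q - 4)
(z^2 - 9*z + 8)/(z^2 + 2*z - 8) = (z^2 - 9*z + 8)/(z^2 + 2*z - 8)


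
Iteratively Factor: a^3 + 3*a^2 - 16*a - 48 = (a + 4)*(a^2 - a - 12) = (a + 3)*(a + 4)*(a - 4)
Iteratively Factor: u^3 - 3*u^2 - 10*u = (u)*(u^2 - 3*u - 10) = u*(u + 2)*(u - 5)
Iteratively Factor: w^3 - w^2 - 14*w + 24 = (w + 4)*(w^2 - 5*w + 6) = (w - 2)*(w + 4)*(w - 3)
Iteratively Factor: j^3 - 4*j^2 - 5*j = (j + 1)*(j^2 - 5*j) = j*(j + 1)*(j - 5)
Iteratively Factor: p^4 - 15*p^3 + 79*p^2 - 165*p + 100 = (p - 4)*(p^3 - 11*p^2 + 35*p - 25) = (p - 5)*(p - 4)*(p^2 - 6*p + 5) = (p - 5)^2*(p - 4)*(p - 1)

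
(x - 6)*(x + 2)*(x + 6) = x^3 + 2*x^2 - 36*x - 72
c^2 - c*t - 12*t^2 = (c - 4*t)*(c + 3*t)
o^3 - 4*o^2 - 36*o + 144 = (o - 6)*(o - 4)*(o + 6)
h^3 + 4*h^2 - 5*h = h*(h - 1)*(h + 5)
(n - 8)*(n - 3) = n^2 - 11*n + 24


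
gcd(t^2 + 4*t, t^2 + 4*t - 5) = 1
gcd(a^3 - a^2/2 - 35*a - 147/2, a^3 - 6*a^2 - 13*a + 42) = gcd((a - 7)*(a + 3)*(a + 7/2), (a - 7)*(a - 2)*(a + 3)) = a^2 - 4*a - 21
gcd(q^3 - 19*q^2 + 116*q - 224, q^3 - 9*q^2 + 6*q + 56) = q^2 - 11*q + 28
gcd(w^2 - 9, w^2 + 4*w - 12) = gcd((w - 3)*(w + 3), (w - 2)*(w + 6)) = 1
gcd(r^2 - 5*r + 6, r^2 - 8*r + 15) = r - 3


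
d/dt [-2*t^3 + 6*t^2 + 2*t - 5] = -6*t^2 + 12*t + 2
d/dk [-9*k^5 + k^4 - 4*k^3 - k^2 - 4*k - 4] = -45*k^4 + 4*k^3 - 12*k^2 - 2*k - 4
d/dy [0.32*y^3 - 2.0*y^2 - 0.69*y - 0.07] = 0.96*y^2 - 4.0*y - 0.69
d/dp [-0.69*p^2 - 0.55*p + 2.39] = -1.38*p - 0.55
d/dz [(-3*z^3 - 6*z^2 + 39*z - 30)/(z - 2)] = -6*z - 12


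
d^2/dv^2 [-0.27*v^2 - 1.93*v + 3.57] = -0.540000000000000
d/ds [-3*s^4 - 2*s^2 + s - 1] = -12*s^3 - 4*s + 1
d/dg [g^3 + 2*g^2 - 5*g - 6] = 3*g^2 + 4*g - 5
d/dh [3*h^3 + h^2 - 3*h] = 9*h^2 + 2*h - 3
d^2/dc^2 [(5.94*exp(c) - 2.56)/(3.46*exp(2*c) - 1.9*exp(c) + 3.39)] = (71.111304*exp(4*c) - 83.539624*exp(3*c) - 367.547496*exp(2*c) + 149.126996*exp(c) + 51.774114)*exp(c)/(41.421736*exp(6*c) - 68.23812*exp(5*c) + 159.222972*exp(4*c) - 140.57416*exp(3*c) + 156.001698*exp(2*c) - 65.50497*exp(c) + 38.958219)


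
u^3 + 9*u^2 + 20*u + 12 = (u + 1)*(u + 2)*(u + 6)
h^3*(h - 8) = h^4 - 8*h^3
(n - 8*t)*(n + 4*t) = n^2 - 4*n*t - 32*t^2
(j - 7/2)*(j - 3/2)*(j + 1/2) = j^3 - 9*j^2/2 + 11*j/4 + 21/8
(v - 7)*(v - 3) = v^2 - 10*v + 21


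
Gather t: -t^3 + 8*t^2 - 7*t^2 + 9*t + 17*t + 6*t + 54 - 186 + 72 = -t^3 + t^2 + 32*t - 60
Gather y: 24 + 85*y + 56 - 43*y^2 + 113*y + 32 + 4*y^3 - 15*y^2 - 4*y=4*y^3 - 58*y^2 + 194*y + 112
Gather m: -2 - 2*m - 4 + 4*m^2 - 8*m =4*m^2 - 10*m - 6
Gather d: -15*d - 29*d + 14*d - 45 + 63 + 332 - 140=210 - 30*d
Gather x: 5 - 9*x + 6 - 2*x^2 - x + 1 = -2*x^2 - 10*x + 12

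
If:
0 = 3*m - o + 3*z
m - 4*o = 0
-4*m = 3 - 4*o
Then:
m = -1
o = -1/4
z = 11/12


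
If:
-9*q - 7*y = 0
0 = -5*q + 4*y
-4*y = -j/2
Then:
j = 0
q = 0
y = 0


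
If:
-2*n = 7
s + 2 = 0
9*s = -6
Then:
No Solution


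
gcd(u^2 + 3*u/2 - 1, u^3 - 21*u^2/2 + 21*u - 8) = u - 1/2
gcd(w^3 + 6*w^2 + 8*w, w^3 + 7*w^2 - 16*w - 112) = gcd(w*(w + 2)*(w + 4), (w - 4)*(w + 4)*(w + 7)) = w + 4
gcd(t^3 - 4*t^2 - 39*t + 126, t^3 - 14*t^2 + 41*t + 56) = t - 7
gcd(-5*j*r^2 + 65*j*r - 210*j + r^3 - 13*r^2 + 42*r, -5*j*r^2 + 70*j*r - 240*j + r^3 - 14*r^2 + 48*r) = -5*j*r + 30*j + r^2 - 6*r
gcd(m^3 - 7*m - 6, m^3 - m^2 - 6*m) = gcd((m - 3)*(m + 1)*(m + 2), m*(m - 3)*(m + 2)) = m^2 - m - 6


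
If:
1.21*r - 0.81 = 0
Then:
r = 0.67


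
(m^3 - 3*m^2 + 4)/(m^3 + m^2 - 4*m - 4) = (m - 2)/(m + 2)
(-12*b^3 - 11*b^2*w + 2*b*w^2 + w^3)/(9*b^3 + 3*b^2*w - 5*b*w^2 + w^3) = (4*b + w)/(-3*b + w)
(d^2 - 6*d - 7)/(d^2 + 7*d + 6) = (d - 7)/(d + 6)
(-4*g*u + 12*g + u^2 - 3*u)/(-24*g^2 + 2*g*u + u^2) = (u - 3)/(6*g + u)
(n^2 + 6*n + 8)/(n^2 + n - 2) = (n + 4)/(n - 1)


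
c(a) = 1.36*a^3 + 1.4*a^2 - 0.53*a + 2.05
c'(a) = 4.08*a^2 + 2.8*a - 0.53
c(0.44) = 2.20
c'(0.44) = 1.49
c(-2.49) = -8.95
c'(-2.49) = 17.79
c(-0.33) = 2.33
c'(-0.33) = -1.01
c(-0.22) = 2.22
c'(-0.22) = -0.95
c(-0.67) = 2.62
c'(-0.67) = -0.57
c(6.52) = 435.06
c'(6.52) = 191.17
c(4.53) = 154.80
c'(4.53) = 95.88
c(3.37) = 68.21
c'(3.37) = 55.24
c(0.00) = 2.05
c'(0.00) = -0.53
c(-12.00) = -2140.07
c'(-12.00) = 553.39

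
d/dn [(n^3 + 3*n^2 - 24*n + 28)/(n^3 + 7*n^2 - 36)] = 4*(n^2 + 16*n + 54)/(n^4 + 18*n^3 + 117*n^2 + 324*n + 324)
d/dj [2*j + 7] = 2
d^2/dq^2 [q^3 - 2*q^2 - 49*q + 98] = 6*q - 4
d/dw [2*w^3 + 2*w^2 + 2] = 2*w*(3*w + 2)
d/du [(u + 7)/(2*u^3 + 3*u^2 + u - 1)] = (2*u^3 + 3*u^2 + u - (u + 7)*(6*u^2 + 6*u + 1) - 1)/(2*u^3 + 3*u^2 + u - 1)^2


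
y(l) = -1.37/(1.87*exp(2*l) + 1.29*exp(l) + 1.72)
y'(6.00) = 0.00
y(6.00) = 0.00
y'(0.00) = 0.29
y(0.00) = -0.28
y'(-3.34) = 0.02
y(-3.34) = -0.77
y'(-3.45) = 0.02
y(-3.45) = -0.78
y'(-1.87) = 0.10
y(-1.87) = -0.70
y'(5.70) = 0.00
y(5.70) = -0.00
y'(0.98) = 0.12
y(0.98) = -0.07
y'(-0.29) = 0.30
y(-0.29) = -0.37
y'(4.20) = 0.00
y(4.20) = -0.00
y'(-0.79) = 0.26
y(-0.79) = -0.51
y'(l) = -1.37*(-3.74*exp(2*l) - 1.29*exp(l))/(1.87*exp(2*l) + 1.29*exp(l) + 1.72)^2 = (5.1238*exp(l) + 1.7673)*exp(l)/(1.87*exp(2*l) + 1.29*exp(l) + 1.72)^2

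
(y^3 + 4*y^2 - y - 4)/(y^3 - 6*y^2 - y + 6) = (y + 4)/(y - 6)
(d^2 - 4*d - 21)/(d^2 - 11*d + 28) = (d + 3)/(d - 4)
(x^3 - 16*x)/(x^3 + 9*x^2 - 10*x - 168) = x*(x + 4)/(x^2 + 13*x + 42)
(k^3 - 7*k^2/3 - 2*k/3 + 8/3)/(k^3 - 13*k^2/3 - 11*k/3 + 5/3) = (3*k^2 - 10*k + 8)/(3*k^2 - 16*k + 5)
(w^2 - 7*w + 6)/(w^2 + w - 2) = (w - 6)/(w + 2)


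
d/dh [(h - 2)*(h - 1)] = 2*h - 3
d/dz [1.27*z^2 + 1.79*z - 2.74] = 2.54*z + 1.79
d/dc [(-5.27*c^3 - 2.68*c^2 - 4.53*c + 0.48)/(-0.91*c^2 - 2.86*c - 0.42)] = (4.7957*c^4 + 30.1444*c^3 + 10.1827*c^2 + 3.1248*c + 3.2754)/(0.8281*c^4 + 5.2052*c^3 + 8.944*c^2 + 2.4024*c + 0.1764)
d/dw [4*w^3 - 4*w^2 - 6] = 4*w*(3*w - 2)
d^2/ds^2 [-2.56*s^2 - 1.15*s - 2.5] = -5.12000000000000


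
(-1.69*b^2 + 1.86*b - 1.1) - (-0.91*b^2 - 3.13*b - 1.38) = -0.78*b^2 + 4.99*b + 0.28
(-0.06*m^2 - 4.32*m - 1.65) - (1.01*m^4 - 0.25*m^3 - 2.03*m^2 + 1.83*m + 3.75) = -1.01*m^4 + 0.25*m^3 + 1.97*m^2 - 6.15*m - 5.4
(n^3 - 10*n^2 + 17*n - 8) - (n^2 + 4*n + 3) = n^3 - 11*n^2 + 13*n - 11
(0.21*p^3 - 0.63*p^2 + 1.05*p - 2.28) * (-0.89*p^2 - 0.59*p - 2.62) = -0.1869*p^5 + 0.4368*p^4 - 1.113*p^3 + 3.0603*p^2 - 1.4058*p + 5.9736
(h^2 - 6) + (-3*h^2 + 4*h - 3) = -2*h^2 + 4*h - 9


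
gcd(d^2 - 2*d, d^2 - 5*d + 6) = d - 2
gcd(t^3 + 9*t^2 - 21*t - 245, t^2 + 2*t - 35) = t^2 + 2*t - 35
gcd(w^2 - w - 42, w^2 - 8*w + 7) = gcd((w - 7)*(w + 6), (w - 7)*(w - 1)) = w - 7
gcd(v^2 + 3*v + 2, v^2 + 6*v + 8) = v + 2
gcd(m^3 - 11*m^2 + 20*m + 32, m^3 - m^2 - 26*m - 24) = m + 1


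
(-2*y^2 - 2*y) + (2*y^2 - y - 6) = -3*y - 6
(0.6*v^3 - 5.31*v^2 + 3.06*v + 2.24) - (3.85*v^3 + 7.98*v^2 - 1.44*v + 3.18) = -3.25*v^3 - 13.29*v^2 + 4.5*v - 0.94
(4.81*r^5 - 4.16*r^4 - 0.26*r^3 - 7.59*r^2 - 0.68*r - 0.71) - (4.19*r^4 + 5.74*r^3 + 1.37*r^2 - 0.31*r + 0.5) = 4.81*r^5 - 8.35*r^4 - 6.0*r^3 - 8.96*r^2 - 0.37*r - 1.21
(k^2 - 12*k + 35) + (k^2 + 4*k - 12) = 2*k^2 - 8*k + 23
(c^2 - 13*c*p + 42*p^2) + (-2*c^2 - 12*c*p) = -c^2 - 25*c*p + 42*p^2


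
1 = 1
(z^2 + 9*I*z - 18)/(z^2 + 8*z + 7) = (z^2 + 9*I*z - 18)/(z^2 + 8*z + 7)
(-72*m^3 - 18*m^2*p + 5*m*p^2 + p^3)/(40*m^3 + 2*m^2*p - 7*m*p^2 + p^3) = (18*m^2 + 9*m*p + p^2)/(-10*m^2 - 3*m*p + p^2)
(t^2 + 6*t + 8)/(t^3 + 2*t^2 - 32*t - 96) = (t + 2)/(t^2 - 2*t - 24)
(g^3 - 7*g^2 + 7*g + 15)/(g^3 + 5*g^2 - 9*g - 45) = (g^2 - 4*g - 5)/(g^2 + 8*g + 15)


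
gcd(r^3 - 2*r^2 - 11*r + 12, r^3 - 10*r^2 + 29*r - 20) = r^2 - 5*r + 4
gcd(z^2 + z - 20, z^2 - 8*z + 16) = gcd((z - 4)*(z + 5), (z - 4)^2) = z - 4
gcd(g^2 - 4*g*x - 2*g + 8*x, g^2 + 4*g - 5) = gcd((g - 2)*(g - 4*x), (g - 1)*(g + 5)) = 1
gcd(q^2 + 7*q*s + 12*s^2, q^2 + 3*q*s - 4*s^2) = q + 4*s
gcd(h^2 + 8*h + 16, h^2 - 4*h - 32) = h + 4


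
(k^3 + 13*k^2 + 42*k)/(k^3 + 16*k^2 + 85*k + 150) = k*(k + 7)/(k^2 + 10*k + 25)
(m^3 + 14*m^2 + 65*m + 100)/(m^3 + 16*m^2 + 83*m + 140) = (m + 5)/(m + 7)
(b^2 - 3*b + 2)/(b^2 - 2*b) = (b - 1)/b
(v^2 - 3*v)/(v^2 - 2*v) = (v - 3)/(v - 2)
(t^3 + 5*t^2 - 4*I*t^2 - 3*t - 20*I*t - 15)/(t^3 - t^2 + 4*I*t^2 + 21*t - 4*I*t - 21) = (t^2 + t*(5 - I) - 5*I)/(t^2 + t*(-1 + 7*I) - 7*I)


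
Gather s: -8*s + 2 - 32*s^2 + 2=-32*s^2 - 8*s + 4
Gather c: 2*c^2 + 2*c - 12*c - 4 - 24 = 2*c^2 - 10*c - 28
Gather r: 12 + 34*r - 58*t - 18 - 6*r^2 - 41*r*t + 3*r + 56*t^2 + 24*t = -6*r^2 + r*(37 - 41*t) + 56*t^2 - 34*t - 6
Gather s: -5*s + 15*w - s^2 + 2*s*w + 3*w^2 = -s^2 + s*(2*w - 5) + 3*w^2 + 15*w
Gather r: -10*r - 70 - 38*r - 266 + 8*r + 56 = -40*r - 280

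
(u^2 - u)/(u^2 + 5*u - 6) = u/(u + 6)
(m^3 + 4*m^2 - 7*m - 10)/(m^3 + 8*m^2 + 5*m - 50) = (m + 1)/(m + 5)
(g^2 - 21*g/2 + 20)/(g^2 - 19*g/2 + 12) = (2*g - 5)/(2*g - 3)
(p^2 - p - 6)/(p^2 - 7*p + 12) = (p + 2)/(p - 4)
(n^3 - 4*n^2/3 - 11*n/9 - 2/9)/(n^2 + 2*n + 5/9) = (3*n^2 - 5*n - 2)/(3*n + 5)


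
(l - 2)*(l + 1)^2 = l^3 - 3*l - 2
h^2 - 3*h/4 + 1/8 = (h - 1/2)*(h - 1/4)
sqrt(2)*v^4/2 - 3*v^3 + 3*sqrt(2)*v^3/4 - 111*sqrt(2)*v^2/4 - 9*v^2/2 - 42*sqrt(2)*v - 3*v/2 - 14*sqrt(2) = (v + 1/2)*(v - 7*sqrt(2))*(v + 4*sqrt(2))*(sqrt(2)*v/2 + sqrt(2)/2)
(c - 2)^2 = c^2 - 4*c + 4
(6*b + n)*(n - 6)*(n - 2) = 6*b*n^2 - 48*b*n + 72*b + n^3 - 8*n^2 + 12*n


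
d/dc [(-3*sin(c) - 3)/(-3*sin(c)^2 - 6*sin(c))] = (-2*sin(c) + cos(c)^2 - 3)*cos(c)/((sin(c) + 2)^2*sin(c)^2)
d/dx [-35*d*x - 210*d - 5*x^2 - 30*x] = -35*d - 10*x - 30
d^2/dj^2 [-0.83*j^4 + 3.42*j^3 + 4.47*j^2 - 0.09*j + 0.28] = -9.96*j^2 + 20.52*j + 8.94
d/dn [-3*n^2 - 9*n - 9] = -6*n - 9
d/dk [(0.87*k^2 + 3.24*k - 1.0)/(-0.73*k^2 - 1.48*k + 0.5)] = (1.0776*k^2 - 0.59*k + 0.14)/(0.5329*k^4 + 2.1608*k^3 + 1.4604*k^2 - 1.48*k + 0.25)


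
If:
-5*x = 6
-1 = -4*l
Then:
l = 1/4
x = -6/5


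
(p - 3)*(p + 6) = p^2 + 3*p - 18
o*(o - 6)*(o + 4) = o^3 - 2*o^2 - 24*o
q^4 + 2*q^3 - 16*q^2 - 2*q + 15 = (q - 3)*(q - 1)*(q + 1)*(q + 5)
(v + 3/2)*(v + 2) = v^2 + 7*v/2 + 3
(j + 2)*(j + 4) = j^2 + 6*j + 8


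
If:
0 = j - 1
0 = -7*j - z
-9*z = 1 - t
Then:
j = 1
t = -62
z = -7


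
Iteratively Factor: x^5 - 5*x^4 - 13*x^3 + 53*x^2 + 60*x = (x - 4)*(x^4 - x^3 - 17*x^2 - 15*x) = (x - 4)*(x + 1)*(x^3 - 2*x^2 - 15*x) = x*(x - 4)*(x + 1)*(x^2 - 2*x - 15) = x*(x - 4)*(x + 1)*(x + 3)*(x - 5)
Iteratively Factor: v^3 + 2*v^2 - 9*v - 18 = (v - 3)*(v^2 + 5*v + 6) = (v - 3)*(v + 2)*(v + 3)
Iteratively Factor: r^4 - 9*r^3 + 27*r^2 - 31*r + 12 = (r - 3)*(r^3 - 6*r^2 + 9*r - 4) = (r - 3)*(r - 1)*(r^2 - 5*r + 4) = (r - 3)*(r - 1)^2*(r - 4)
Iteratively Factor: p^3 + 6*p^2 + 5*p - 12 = (p + 3)*(p^2 + 3*p - 4) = (p + 3)*(p + 4)*(p - 1)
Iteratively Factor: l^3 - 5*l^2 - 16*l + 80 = (l + 4)*(l^2 - 9*l + 20) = (l - 5)*(l + 4)*(l - 4)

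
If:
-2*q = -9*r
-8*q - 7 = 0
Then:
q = -7/8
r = -7/36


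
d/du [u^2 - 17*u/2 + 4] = 2*u - 17/2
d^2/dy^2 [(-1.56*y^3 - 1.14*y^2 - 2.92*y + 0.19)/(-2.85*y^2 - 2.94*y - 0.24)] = (2.8421709430404e-14*y^5 - 2.8421709430404e-14*y^4 + 53.1652320000001*y^3 - 7.33379400000004*y^2 - 20.996604*y - 7.014024)/(23.149125*y^6 + 71.64045*y^5 + 79.75098*y^4 + 37.477944*y^3 + 6.715872*y^2 + 0.508032*y + 0.013824)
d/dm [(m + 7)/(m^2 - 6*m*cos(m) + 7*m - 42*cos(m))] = -(6*sin(m) + 1)/(m - 6*cos(m))^2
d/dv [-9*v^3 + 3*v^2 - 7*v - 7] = -27*v^2 + 6*v - 7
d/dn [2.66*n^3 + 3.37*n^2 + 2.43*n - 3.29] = 7.98*n^2 + 6.74*n + 2.43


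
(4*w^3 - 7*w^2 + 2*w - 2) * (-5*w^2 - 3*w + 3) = -20*w^5 + 23*w^4 + 23*w^3 - 17*w^2 + 12*w - 6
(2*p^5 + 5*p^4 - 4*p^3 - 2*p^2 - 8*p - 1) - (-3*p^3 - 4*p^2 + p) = 2*p^5 + 5*p^4 - p^3 + 2*p^2 - 9*p - 1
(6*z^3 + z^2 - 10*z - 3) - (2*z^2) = 6*z^3 - z^2 - 10*z - 3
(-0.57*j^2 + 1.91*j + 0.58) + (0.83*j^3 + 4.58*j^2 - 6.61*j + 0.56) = 0.83*j^3 + 4.01*j^2 - 4.7*j + 1.14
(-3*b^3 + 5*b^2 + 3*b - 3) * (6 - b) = 3*b^4 - 23*b^3 + 27*b^2 + 21*b - 18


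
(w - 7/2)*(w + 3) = w^2 - w/2 - 21/2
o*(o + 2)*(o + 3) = o^3 + 5*o^2 + 6*o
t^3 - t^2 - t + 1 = (t - 1)^2*(t + 1)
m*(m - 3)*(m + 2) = m^3 - m^2 - 6*m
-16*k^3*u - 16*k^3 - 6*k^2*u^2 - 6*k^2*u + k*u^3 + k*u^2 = (-8*k + u)*(2*k + u)*(k*u + k)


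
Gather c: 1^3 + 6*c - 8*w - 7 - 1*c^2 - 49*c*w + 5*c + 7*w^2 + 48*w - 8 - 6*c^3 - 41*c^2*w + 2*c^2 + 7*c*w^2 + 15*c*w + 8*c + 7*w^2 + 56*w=-6*c^3 + c^2*(1 - 41*w) + c*(7*w^2 - 34*w + 19) + 14*w^2 + 96*w - 14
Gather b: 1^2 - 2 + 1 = 0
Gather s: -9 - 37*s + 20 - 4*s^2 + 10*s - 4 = -4*s^2 - 27*s + 7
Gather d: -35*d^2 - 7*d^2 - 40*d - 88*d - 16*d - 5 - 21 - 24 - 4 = -42*d^2 - 144*d - 54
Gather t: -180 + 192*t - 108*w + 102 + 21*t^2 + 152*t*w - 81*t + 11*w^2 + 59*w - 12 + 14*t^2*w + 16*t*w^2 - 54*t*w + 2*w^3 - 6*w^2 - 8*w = t^2*(14*w + 21) + t*(16*w^2 + 98*w + 111) + 2*w^3 + 5*w^2 - 57*w - 90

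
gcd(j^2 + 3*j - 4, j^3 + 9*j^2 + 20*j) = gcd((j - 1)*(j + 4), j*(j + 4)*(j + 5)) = j + 4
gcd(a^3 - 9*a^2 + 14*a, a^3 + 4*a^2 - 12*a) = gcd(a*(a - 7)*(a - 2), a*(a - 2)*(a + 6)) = a^2 - 2*a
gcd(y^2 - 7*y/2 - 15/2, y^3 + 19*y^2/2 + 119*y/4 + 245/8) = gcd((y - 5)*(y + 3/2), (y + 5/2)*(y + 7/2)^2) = 1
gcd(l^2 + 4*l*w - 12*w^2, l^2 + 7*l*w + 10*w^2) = 1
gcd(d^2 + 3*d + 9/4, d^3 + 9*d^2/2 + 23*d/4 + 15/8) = d + 3/2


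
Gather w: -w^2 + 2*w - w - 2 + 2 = -w^2 + w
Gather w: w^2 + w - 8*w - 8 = w^2 - 7*w - 8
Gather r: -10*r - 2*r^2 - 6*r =-2*r^2 - 16*r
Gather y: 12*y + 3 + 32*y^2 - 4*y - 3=32*y^2 + 8*y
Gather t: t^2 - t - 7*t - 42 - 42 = t^2 - 8*t - 84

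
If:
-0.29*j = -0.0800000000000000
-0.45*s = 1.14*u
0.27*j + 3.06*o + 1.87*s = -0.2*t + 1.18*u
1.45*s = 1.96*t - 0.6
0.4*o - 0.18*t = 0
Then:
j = 0.28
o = 0.08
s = -0.16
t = 0.19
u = 0.06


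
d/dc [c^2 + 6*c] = 2*c + 6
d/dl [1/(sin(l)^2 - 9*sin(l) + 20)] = (9 - 2*sin(l))*cos(l)/(sin(l)^2 - 9*sin(l) + 20)^2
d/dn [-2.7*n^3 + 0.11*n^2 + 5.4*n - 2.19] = -8.1*n^2 + 0.22*n + 5.4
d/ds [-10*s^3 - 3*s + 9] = -30*s^2 - 3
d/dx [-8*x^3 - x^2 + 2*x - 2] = -24*x^2 - 2*x + 2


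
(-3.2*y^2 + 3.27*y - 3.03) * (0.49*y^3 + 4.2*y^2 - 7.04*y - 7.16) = -1.568*y^5 - 11.8377*y^4 + 34.7773*y^3 - 12.8348*y^2 - 2.082*y + 21.6948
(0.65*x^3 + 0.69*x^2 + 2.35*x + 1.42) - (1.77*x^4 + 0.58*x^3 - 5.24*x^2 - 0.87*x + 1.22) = -1.77*x^4 + 0.0700000000000001*x^3 + 5.93*x^2 + 3.22*x + 0.2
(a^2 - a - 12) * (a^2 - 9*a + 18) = a^4 - 10*a^3 + 15*a^2 + 90*a - 216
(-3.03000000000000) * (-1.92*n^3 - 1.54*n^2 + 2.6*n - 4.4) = 5.8176*n^3 + 4.6662*n^2 - 7.878*n + 13.332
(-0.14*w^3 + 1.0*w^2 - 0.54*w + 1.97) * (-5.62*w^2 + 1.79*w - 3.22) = 0.7868*w^5 - 5.8706*w^4 + 5.2756*w^3 - 15.258*w^2 + 5.2651*w - 6.3434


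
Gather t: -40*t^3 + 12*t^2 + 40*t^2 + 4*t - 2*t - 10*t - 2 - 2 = -40*t^3 + 52*t^2 - 8*t - 4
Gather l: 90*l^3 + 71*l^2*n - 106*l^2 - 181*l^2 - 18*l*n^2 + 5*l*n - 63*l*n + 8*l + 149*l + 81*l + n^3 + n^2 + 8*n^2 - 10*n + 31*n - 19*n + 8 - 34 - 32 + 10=90*l^3 + l^2*(71*n - 287) + l*(-18*n^2 - 58*n + 238) + n^3 + 9*n^2 + 2*n - 48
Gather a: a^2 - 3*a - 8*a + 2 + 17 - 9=a^2 - 11*a + 10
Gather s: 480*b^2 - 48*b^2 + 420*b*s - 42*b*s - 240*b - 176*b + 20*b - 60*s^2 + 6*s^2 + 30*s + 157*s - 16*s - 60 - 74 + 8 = 432*b^2 - 396*b - 54*s^2 + s*(378*b + 171) - 126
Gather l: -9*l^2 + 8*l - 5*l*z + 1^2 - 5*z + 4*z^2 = -9*l^2 + l*(8 - 5*z) + 4*z^2 - 5*z + 1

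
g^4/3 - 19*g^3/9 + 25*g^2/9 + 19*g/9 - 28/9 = (g/3 + 1/3)*(g - 4)*(g - 7/3)*(g - 1)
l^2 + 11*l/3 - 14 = (l - 7/3)*(l + 6)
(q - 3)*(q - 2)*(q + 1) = q^3 - 4*q^2 + q + 6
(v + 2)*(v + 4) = v^2 + 6*v + 8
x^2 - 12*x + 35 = (x - 7)*(x - 5)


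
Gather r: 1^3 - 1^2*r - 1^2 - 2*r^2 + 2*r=-2*r^2 + r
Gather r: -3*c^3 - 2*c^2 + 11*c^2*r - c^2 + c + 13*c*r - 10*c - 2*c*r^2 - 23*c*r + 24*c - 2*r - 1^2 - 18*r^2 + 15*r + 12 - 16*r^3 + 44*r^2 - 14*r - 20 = -3*c^3 - 3*c^2 + 15*c - 16*r^3 + r^2*(26 - 2*c) + r*(11*c^2 - 10*c - 1) - 9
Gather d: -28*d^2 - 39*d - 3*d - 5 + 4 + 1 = -28*d^2 - 42*d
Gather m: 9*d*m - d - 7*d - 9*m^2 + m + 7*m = -8*d - 9*m^2 + m*(9*d + 8)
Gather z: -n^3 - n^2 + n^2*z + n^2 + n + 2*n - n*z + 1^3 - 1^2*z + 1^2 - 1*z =-n^3 + 3*n + z*(n^2 - n - 2) + 2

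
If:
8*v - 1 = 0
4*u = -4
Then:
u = -1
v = 1/8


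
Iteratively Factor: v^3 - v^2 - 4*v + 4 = (v - 2)*(v^2 + v - 2) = (v - 2)*(v + 2)*(v - 1)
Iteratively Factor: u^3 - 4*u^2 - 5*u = (u - 5)*(u^2 + u) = u*(u - 5)*(u + 1)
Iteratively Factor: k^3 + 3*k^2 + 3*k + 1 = (k + 1)*(k^2 + 2*k + 1) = (k + 1)^2*(k + 1)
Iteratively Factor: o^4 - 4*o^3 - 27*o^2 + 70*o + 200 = (o + 2)*(o^3 - 6*o^2 - 15*o + 100) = (o - 5)*(o + 2)*(o^2 - o - 20) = (o - 5)^2*(o + 2)*(o + 4)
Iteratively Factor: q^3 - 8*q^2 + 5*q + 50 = (q + 2)*(q^2 - 10*q + 25) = (q - 5)*(q + 2)*(q - 5)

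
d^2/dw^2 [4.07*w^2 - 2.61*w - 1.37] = 8.14000000000000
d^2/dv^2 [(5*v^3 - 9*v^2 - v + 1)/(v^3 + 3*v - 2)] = 6*(-3*v^6 - 16*v^5 + 49*v^4 - 26*v^3 - 31*v^2 + 22*v - 11)/(v^9 + 9*v^7 - 6*v^6 + 27*v^5 - 36*v^4 + 39*v^3 - 54*v^2 + 36*v - 8)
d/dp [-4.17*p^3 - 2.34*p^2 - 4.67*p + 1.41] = -12.51*p^2 - 4.68*p - 4.67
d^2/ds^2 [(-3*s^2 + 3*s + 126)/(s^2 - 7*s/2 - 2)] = 120*(-s^3 + 48*s^2 - 174*s + 235)/(8*s^6 - 84*s^5 + 246*s^4 - 7*s^3 - 492*s^2 - 336*s - 64)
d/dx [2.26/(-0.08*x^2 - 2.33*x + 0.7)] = (0.3616*x + 5.2658)/(0.08*x^2 + 2.33*x - 0.7)^2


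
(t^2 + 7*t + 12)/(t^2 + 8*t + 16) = (t + 3)/(t + 4)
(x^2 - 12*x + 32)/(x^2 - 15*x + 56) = (x - 4)/(x - 7)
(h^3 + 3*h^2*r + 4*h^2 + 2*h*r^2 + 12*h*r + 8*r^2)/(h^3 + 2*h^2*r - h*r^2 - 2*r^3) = (-h - 4)/(-h + r)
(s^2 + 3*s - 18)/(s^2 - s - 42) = (s - 3)/(s - 7)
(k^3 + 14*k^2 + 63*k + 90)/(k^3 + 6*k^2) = 1 + 8/k + 15/k^2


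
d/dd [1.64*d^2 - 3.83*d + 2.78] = 3.28*d - 3.83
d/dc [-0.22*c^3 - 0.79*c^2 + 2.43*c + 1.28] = -0.66*c^2 - 1.58*c + 2.43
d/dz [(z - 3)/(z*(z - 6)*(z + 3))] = 2*(-z^3 + 6*z^2 - 9*z - 27)/(z^2*(z^4 - 6*z^3 - 27*z^2 + 108*z + 324))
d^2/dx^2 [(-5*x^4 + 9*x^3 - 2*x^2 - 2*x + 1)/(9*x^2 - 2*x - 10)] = 2*(-405*x^6 + 270*x^5 + 1290*x^4 - 152*x^3 - 2757*x^2 + 2106*x - 66)/(729*x^6 - 486*x^5 - 2322*x^4 + 1072*x^3 + 2580*x^2 - 600*x - 1000)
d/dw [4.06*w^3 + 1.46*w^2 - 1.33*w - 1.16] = 12.18*w^2 + 2.92*w - 1.33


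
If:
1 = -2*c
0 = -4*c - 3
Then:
No Solution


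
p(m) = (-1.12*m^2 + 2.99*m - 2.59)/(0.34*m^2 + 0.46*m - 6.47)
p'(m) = (2.99 - 2.24*m)/(0.34*m^2 + 0.46*m - 6.47) + (-0.68*m - 0.46)*(-1.12*m^2 + 2.99*m - 2.59)/(0.34*m^2 + 0.46*m - 6.47)^2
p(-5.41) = -51.93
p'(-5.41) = -153.19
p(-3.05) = 4.70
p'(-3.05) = -3.70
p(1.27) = 0.11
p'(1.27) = 0.00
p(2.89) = 1.44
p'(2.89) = 3.03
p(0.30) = 0.28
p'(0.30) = -0.34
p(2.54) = 0.71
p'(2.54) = 1.37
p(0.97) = 0.13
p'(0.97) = -0.12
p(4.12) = -7.76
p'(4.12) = 15.93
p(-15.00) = -4.74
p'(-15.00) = -0.15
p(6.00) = -2.93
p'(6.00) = 0.33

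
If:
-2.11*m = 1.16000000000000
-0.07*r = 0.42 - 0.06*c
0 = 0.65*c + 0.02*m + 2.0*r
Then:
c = 5.08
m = -0.55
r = -1.65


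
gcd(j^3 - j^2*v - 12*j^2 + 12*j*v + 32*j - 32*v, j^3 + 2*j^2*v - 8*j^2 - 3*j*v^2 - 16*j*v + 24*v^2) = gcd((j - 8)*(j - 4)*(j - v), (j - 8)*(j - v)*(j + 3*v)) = -j^2 + j*v + 8*j - 8*v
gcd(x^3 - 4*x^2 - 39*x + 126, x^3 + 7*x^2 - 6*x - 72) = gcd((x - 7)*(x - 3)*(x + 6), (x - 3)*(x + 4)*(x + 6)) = x^2 + 3*x - 18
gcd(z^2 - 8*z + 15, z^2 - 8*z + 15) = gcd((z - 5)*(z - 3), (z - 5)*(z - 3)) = z^2 - 8*z + 15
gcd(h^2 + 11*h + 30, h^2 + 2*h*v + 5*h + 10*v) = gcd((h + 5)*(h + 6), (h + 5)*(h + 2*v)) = h + 5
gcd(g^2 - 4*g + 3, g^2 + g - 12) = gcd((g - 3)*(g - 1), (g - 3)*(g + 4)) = g - 3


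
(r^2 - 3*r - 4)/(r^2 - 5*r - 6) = (r - 4)/(r - 6)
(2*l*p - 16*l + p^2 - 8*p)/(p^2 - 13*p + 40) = (2*l + p)/(p - 5)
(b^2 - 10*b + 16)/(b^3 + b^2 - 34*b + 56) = (b - 8)/(b^2 + 3*b - 28)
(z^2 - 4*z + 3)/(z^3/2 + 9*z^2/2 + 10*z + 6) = 2*(z^2 - 4*z + 3)/(z^3 + 9*z^2 + 20*z + 12)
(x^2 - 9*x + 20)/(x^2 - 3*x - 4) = (x - 5)/(x + 1)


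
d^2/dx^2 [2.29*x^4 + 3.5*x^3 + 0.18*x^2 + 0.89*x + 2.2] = 27.48*x^2 + 21.0*x + 0.36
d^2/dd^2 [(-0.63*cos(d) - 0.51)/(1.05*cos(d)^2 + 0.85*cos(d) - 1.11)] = (1.45714285714286*(1 - cos(d)^2)^2 + 0.600000000000001*cos(d)^5 + 3.78530612244898*cos(d)^3 + 2.8856494978944*cos(d)^2 - 5.07870165208941*cos(d) - 4.14762552640104)/(1.0*cos(d)^2 + 0.80952380952381*cos(d) - 1.05714285714286)^3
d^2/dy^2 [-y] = 0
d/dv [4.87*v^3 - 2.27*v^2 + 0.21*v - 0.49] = 14.61*v^2 - 4.54*v + 0.21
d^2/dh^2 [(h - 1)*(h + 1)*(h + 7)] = 6*h + 14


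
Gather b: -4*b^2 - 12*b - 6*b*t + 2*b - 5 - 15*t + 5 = -4*b^2 + b*(-6*t - 10) - 15*t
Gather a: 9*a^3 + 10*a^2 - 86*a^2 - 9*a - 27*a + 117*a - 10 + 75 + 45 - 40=9*a^3 - 76*a^2 + 81*a + 70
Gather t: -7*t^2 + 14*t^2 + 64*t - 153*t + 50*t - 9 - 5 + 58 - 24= 7*t^2 - 39*t + 20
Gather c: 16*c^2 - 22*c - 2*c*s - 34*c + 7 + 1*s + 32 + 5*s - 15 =16*c^2 + c*(-2*s - 56) + 6*s + 24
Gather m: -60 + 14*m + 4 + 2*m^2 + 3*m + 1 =2*m^2 + 17*m - 55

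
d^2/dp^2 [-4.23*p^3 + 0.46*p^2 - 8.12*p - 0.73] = 0.92 - 25.38*p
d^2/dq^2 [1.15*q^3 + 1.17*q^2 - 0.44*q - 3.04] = 6.9*q + 2.34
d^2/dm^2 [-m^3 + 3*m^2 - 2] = 6 - 6*m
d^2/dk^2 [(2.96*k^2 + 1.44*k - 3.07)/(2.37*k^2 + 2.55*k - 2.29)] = (-19.600848*k^3 - 7.07444999999998*k^2 - 64.429398*k - 25.38614)/(13.312053*k^6 + 42.969285*k^5 + 7.64467199999999*k^4 - 66.456315*k^3 - 7.38662399999999*k^2 + 40.117365*k - 12.008989)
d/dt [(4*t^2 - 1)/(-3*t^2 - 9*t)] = (-12*t^2 - 2*t - 3)/(3*t^2*(t^2 + 6*t + 9))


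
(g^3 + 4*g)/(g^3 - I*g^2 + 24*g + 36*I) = g*(g - 2*I)/(g^2 - 3*I*g + 18)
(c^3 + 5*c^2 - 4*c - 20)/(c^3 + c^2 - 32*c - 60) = (c - 2)/(c - 6)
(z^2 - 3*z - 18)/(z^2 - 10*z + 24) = (z + 3)/(z - 4)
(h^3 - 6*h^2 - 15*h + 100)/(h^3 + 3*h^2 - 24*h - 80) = (h - 5)/(h + 4)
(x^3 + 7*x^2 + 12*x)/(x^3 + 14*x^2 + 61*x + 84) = x/(x + 7)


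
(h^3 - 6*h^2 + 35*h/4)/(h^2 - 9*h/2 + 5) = h*(2*h - 7)/(2*(h - 2))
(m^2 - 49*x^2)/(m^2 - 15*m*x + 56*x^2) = (-m - 7*x)/(-m + 8*x)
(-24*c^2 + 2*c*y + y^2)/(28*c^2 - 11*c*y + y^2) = (6*c + y)/(-7*c + y)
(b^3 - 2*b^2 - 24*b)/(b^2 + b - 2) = b*(b^2 - 2*b - 24)/(b^2 + b - 2)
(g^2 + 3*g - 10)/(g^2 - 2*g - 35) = (g - 2)/(g - 7)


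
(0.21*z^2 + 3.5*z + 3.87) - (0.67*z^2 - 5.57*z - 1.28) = -0.46*z^2 + 9.07*z + 5.15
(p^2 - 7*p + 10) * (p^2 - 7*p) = p^4 - 14*p^3 + 59*p^2 - 70*p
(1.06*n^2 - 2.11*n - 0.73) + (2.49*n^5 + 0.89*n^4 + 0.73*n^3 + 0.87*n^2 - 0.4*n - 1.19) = 2.49*n^5 + 0.89*n^4 + 0.73*n^3 + 1.93*n^2 - 2.51*n - 1.92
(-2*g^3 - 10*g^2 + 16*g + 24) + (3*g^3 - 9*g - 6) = g^3 - 10*g^2 + 7*g + 18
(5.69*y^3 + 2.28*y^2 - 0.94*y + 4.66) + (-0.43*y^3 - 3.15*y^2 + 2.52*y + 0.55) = 5.26*y^3 - 0.87*y^2 + 1.58*y + 5.21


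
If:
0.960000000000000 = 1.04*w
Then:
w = 0.92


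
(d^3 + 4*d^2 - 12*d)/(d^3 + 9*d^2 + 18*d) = (d - 2)/(d + 3)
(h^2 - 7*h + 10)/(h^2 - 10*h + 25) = (h - 2)/(h - 5)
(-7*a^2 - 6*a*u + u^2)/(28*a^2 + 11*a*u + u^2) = (-7*a^2 - 6*a*u + u^2)/(28*a^2 + 11*a*u + u^2)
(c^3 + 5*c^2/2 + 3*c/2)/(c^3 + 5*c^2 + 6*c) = (2*c^2 + 5*c + 3)/(2*(c^2 + 5*c + 6))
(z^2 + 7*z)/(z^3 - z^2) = (z + 7)/(z*(z - 1))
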